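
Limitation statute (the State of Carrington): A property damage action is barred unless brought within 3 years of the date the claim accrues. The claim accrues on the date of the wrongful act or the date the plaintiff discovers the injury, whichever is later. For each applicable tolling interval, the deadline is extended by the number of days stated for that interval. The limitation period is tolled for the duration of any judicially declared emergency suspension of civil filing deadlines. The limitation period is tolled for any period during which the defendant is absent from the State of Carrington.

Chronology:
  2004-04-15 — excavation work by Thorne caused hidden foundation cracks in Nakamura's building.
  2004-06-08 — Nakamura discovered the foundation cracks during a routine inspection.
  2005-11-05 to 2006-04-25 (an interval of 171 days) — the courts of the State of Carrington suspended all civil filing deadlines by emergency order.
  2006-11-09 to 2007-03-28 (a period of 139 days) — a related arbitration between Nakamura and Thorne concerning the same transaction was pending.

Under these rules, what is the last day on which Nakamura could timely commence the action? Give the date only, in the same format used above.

2007-11-26

The claim accrued on 2004-06-08 — the later of the 2004-04-15 act and the 2004-06-08 discovery.
The untolled deadline — 3 years after 2004-06-08 — is 2007-06-08.
The emergency suspension of filing deadlines from 2005-11-05 to 2006-04-25 tolled the period for 171 days, extending the deadline to 2007-11-26.
Although a pending arbitration ran from 2006-11-09 to 2007-03-28, the stated rules do not make that a tolling event, so it is disregarded.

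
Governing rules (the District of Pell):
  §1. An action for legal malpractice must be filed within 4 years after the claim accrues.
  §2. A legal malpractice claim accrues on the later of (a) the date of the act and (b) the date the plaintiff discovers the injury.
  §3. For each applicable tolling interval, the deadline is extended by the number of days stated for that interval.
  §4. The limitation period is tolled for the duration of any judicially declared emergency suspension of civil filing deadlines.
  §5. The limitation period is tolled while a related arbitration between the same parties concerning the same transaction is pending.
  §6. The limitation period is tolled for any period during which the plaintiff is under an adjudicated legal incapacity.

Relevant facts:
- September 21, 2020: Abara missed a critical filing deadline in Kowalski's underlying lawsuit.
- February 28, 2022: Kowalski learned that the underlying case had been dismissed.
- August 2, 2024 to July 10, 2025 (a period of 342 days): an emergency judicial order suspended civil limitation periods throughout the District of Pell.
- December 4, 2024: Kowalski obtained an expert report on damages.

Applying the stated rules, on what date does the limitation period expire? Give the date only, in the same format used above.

Taking the later of the act (September 21, 2020) and discovery (February 28, 2022), the claim accrued on February 28, 2022.
The untolled deadline — 4 years after February 28, 2022 — is February 28, 2026.
The emergency suspension of filing deadlines from August 2, 2024 to July 10, 2025 tolled the period for 342 days, extending the deadline to February 5, 2027.
The other events in the timeline have no effect on the limitation period under the stated rules.

February 5, 2027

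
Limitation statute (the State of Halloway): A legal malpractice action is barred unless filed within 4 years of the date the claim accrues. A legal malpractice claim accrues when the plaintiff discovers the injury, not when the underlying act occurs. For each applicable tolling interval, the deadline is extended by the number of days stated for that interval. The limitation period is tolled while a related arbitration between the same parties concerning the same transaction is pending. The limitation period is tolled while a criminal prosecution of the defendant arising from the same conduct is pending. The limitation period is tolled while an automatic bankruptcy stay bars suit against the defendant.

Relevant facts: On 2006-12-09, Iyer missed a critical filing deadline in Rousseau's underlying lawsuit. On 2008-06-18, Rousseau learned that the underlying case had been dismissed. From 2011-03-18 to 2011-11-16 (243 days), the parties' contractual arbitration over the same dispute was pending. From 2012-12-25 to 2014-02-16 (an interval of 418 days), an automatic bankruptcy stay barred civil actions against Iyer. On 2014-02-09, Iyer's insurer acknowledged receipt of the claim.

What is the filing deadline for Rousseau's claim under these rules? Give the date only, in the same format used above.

Accrual is tied to discovery, so the period began on 2008-06-18 rather than on 2006-12-09 when the act occurred.
4 years from 2008-06-18 is 2012-06-18.
The pending related arbitration from 2011-03-18 to 2011-11-16 tolled the period for 243 days, extending the deadline to 2013-02-16.
Because the automatic bankruptcy stay ran from 2012-12-25 to 2014-02-16, the deadline is extended by 418 days to 2014-04-10.
The other events in the timeline have no effect on the limitation period under the stated rules.

2014-04-10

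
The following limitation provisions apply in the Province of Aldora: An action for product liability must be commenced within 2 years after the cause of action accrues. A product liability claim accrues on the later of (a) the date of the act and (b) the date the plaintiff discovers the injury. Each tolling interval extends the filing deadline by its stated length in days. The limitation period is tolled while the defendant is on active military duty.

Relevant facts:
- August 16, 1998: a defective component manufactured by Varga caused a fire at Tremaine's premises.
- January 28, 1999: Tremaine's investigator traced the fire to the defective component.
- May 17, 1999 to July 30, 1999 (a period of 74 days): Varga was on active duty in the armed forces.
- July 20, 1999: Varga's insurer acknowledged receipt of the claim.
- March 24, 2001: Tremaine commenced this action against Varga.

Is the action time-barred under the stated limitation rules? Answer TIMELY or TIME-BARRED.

TIMELY

The claim accrued on January 28, 1999 — the later of the August 16, 1998 act and the January 28, 1999 discovery.
2 years from January 28, 1999 is January 28, 2001.
Because the defendant's active military service ran from May 17, 1999 to July 30, 1999, the deadline is extended by 74 days to April 12, 2001.
The other events in the timeline have no effect on the limitation period under the stated rules.
Filing on March 24, 2001 beat the April 12, 2001 deadline — the action is timely.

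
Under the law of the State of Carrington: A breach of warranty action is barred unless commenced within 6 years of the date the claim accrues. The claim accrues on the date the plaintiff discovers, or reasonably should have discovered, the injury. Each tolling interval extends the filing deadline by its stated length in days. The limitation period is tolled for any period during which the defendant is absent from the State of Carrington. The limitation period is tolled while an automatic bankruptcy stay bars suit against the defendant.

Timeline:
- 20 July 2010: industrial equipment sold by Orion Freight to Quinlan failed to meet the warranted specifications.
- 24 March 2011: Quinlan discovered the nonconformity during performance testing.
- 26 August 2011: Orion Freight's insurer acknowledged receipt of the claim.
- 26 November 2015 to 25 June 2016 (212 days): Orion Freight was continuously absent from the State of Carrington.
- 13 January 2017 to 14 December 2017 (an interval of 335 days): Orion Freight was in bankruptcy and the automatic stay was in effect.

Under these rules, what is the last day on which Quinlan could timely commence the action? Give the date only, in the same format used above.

22 September 2018

Accrual is tied to discovery, so the period began on 24 March 2011 rather than on 20 July 2010 when the act occurred.
Adding the 6 years base period to 24 March 2011 gives a deadline of 24 March 2017, before any tolling.
The period was tolled for 212 days by the defendant's absence from the jurisdiction (26 November 2015 to 25 June 2016), pushing the deadline to 22 October 2017.
Because the automatic bankruptcy stay ran from 13 January 2017 to 14 December 2017, the deadline is extended by 335 days to 22 September 2018.
The other events in the timeline have no effect on the limitation period under the stated rules.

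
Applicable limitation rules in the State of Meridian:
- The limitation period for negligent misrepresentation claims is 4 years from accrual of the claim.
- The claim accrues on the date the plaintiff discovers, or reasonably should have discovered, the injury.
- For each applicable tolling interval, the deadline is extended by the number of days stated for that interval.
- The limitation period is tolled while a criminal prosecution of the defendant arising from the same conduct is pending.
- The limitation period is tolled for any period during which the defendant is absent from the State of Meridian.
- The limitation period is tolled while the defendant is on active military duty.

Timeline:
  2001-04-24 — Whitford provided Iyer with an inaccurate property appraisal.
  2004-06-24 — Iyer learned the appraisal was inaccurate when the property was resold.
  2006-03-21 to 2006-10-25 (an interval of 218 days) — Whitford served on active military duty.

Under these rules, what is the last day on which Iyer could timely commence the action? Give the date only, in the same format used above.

2009-01-28

Under the discovery rule, the claim accrued on 2004-06-24, when Iyer discovered the injury — not on the 2001-04-24 date of the underlying act.
Adding the 4 years base period to 2004-06-24 gives a deadline of 2008-06-24, before any tolling.
Because the defendant's active military service ran from 2006-03-21 to 2006-10-25, the deadline is extended by 218 days to 2009-01-28.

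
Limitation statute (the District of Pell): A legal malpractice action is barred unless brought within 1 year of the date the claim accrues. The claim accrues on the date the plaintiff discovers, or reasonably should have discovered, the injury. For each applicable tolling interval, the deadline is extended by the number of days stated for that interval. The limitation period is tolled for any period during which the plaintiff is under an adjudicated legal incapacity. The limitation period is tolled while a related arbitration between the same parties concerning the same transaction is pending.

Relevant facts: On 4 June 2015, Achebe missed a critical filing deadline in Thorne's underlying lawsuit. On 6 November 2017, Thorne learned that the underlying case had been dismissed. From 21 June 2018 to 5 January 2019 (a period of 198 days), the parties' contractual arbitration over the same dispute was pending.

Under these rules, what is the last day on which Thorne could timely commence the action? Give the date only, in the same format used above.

Accrual is tied to discovery, so the period began on 6 November 2017 rather than on 4 June 2015 when the act occurred.
Adding the 1 year base period to 6 November 2017 gives a deadline of 6 November 2018, before any tolling.
The period was tolled for 198 days by the pending related arbitration (21 June 2018 to 5 January 2019), pushing the deadline to 23 May 2019.

23 May 2019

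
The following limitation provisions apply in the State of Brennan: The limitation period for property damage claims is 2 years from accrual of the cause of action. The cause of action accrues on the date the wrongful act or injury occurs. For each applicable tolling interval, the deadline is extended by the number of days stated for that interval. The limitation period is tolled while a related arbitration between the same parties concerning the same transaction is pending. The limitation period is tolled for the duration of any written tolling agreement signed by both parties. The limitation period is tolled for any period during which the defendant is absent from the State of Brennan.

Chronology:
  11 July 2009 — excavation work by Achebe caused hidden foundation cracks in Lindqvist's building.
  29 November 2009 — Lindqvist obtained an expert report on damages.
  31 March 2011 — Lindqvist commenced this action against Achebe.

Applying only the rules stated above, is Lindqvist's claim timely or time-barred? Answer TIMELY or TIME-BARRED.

TIMELY

The claim accrued on 11 July 2009, when the wrongful act occurred.
Adding the 2 years base period to 11 July 2009 gives a deadline of 11 July 2011, before any tolling.
Nothing else in the chronology tolls or restarts the period.
The 31 March 2011 filing precedes the 11 July 2011 deadline; the claim is timely.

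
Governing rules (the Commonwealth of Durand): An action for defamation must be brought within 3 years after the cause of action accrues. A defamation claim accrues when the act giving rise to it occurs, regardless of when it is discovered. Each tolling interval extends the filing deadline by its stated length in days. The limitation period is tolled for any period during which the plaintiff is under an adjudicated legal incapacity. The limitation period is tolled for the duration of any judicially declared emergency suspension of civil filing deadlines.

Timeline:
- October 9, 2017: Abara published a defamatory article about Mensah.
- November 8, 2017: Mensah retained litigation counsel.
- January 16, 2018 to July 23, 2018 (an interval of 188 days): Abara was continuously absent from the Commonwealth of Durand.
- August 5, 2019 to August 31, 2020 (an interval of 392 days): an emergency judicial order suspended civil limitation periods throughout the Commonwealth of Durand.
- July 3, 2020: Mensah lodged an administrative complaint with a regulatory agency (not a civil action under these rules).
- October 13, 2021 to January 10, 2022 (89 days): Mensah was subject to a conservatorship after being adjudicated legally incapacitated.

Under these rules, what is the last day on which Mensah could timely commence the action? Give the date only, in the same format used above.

February 2, 2022

The limitation period began to run on October 9, 2017.
3 years from October 9, 2017 is October 9, 2020.
Because the emergency suspension of filing deadlines ran from August 5, 2019 to August 31, 2020, the deadline is extended by 392 days to November 5, 2021.
Because the plaintiff's legal incapacity ran from October 13, 2021 to January 10, 2022, the deadline is extended by 89 days to February 2, 2022.
Although the defendant's absence ran from January 16, 2018 to July 23, 2018, the stated rules do not make that a tolling event, so it is disregarded.
None of the other events listed affects the running of the period under the stated rules.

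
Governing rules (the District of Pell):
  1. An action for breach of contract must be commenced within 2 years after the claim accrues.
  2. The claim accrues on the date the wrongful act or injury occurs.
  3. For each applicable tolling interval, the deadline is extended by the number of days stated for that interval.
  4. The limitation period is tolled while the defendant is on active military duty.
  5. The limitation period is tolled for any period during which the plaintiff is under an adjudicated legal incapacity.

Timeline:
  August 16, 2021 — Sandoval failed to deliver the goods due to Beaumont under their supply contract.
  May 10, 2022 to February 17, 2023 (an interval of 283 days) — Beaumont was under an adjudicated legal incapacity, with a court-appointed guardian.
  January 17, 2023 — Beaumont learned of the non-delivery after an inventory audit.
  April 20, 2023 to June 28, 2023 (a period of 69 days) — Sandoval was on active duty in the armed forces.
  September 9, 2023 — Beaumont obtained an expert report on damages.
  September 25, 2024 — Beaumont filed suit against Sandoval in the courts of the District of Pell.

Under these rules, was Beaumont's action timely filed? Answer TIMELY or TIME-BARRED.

TIME-BARRED

Because the rule ties accrual to occurrence, the claim accrued on August 16, 2021, not on the January 17, 2023 discovery date.
Adding the 2 years base period to August 16, 2021 gives a deadline of August 16, 2023, before any tolling.
The plaintiff's legal incapacity from May 10, 2022 to February 17, 2023 tolled the period for 283 days, extending the deadline to May 25, 2024.
The period was tolled for 69 days by the defendant's active military service (April 20, 2023 to June 28, 2023), pushing the deadline to August 2, 2024.
None of the other events listed affects the running of the period under the stated rules.
The September 25, 2024 filing falls after the August 2, 2024 deadline; the claim is time-barred.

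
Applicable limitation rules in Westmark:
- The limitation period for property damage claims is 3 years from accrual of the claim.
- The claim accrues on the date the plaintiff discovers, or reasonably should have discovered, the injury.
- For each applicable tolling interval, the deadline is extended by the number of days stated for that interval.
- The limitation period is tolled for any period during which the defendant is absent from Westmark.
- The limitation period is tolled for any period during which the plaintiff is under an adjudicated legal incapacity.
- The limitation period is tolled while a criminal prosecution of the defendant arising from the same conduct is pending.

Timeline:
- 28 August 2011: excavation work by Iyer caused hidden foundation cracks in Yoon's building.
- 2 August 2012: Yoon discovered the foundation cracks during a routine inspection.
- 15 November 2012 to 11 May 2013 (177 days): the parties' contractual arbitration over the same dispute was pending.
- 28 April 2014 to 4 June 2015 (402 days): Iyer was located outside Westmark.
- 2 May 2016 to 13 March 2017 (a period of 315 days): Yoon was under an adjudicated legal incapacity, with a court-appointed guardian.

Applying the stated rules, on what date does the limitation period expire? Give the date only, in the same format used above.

19 July 2017

Under the discovery rule, the claim accrued on 2 August 2012, when Yoon discovered the injury — not on the 28 August 2011 date of the underlying act.
The untolled deadline — 3 years after 2 August 2012 — is 2 August 2015.
The defendant's absence from the jurisdiction from 28 April 2014 to 4 June 2015 tolled the period for 402 days, extending the deadline to 7 September 2016.
The plaintiff's legal incapacity from 2 May 2016 to 13 March 2017 tolled the period for 315 days, extending the deadline to 19 July 2017.
No stated provision tolls the period for a pending arbitration, so the interval from 15 November 2012 to 11 May 2013 has no effect on the deadline.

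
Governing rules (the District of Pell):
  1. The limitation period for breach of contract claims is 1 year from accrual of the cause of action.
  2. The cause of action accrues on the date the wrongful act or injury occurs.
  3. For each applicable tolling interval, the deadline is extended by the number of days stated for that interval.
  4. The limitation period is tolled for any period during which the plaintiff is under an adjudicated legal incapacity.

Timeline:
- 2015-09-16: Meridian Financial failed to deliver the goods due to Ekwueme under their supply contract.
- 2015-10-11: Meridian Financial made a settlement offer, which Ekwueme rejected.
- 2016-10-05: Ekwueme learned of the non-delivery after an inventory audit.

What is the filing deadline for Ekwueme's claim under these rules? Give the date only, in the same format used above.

2016-09-16

Because the rule ties accrual to occurrence, the claim accrued on 2015-09-16, not on the 2016-10-05 discovery date.
Adding the 1 year base period to 2015-09-16 gives a deadline of 2016-09-16, before any tolling.
Nothing else in the chronology tolls or restarts the period.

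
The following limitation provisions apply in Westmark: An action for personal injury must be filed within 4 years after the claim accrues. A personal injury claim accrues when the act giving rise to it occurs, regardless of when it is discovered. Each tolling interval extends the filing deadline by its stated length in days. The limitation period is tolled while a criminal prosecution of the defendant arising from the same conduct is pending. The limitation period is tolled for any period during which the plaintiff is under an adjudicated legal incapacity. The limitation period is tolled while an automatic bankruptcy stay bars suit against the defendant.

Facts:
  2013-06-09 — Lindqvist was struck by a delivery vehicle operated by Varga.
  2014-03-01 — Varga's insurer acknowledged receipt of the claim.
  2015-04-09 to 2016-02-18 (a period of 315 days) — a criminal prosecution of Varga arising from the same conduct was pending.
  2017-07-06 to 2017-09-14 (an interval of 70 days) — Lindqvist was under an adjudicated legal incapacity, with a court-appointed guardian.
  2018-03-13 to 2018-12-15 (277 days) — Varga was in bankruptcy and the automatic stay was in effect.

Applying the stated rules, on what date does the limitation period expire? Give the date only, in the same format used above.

2019-04-02

The limitation period began to run on 2013-06-09.
The untolled deadline — 4 years after 2013-06-09 — is 2017-06-09.
The period was tolled for 315 days by the pending criminal prosecution (2015-04-09 to 2016-02-18), pushing the deadline to 2018-04-20.
The period was tolled for 70 days by the plaintiff's legal incapacity (2017-07-06 to 2017-09-14), pushing the deadline to 2018-06-29.
Because the automatic bankruptcy stay ran from 2018-03-13 to 2018-12-15, the deadline is extended by 277 days to 2019-04-02.
The other events in the timeline have no effect on the limitation period under the stated rules.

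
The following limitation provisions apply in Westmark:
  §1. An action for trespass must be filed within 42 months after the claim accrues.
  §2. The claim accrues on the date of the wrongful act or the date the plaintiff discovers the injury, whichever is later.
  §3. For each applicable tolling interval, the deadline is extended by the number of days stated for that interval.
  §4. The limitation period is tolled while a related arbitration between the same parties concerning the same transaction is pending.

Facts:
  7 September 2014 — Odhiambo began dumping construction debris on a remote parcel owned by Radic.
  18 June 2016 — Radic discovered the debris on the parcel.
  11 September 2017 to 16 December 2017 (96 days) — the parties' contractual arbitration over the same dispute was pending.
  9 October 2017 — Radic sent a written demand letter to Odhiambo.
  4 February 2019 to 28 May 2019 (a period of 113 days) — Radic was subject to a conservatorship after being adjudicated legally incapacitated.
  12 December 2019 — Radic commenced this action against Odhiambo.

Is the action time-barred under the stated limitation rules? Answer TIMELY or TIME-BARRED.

TIMELY

Taking the later of the act (7 September 2014) and discovery (18 June 2016), the claim accrued on 18 June 2016.
The untolled deadline — 42 months after 18 June 2016 — is 18 December 2019.
The period was tolled for 96 days by the pending related arbitration (11 September 2017 to 16 December 2017), pushing the deadline to 23 March 2020.
Although the plaintiff's incapacity ran from 4 February 2019 to 28 May 2019, the stated rules do not make that a tolling event, so it is disregarded.
The other events in the timeline have no effect on the limitation period under the stated rules.
Radic filed on 12 December 2019, before the 23 March 2020 deadline, so the action is timely.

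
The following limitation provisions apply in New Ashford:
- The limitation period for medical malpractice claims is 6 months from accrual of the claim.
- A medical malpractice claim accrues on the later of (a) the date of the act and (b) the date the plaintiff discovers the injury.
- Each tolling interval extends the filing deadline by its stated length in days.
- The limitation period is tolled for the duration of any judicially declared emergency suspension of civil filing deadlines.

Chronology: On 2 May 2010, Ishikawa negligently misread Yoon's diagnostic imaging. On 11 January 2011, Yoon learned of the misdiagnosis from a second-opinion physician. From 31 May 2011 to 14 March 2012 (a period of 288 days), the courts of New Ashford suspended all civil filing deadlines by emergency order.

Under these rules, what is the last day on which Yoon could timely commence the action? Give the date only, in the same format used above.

24 April 2012

Taking the later of the act (2 May 2010) and discovery (11 January 2011), the claim accrued on 11 January 2011.
The untolled deadline — 6 months after 11 January 2011 — is 11 July 2011.
The emergency suspension of filing deadlines from 31 May 2011 to 14 March 2012 tolled the period for 288 days, extending the deadline to 24 April 2012.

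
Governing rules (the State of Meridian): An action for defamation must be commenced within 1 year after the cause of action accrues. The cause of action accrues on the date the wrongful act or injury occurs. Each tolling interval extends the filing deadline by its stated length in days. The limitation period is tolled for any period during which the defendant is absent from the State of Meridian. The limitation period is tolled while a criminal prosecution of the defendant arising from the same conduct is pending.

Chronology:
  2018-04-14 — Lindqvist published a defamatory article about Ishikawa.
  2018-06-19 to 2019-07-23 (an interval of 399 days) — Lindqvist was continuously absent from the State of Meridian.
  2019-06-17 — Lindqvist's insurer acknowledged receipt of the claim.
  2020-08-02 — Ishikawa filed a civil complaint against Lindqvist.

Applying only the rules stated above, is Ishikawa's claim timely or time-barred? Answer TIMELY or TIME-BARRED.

The limitation period began to run on 2018-04-14.
Adding the 1 year base period to 2018-04-14 gives a deadline of 2019-04-14, before any tolling.
Because the defendant's absence from the jurisdiction ran from 2018-06-19 to 2019-07-23, the deadline is extended by 399 days to 2020-05-17.
The other events in the timeline have no effect on the limitation period under the stated rules.
Ishikawa filed on 2020-08-02, after the 2020-05-17 deadline, so the action is time-barred.

TIME-BARRED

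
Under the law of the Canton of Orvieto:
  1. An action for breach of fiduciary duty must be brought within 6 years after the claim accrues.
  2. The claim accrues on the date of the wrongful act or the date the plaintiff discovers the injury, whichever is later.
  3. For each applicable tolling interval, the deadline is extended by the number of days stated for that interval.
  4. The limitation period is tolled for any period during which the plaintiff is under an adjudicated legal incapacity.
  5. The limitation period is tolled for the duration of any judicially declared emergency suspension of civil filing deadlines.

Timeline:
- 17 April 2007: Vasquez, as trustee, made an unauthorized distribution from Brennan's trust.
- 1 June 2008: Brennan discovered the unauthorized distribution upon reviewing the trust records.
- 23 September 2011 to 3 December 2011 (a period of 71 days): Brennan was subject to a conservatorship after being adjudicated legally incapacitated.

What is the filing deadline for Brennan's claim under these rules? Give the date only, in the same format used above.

The claim accrued on 1 June 2008 — the later of the 17 April 2007 act and the 1 June 2008 discovery.
6 years from 1 June 2008 is 1 June 2014.
The period was tolled for 71 days by the plaintiff's legal incapacity (23 September 2011 to 3 December 2011), pushing the deadline to 11 August 2014.

11 August 2014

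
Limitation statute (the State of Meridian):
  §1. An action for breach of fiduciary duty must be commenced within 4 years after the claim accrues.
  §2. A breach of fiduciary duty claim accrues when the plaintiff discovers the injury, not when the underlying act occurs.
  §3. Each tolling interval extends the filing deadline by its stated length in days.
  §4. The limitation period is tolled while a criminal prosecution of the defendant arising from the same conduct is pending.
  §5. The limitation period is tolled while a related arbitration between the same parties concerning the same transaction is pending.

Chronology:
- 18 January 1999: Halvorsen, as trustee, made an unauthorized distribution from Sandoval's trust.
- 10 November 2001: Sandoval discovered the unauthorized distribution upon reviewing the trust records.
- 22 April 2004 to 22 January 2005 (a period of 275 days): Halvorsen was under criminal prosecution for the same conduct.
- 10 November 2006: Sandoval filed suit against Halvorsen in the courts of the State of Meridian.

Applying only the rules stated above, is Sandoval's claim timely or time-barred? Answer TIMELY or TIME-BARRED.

The claim did not accrue until Sandoval discovered the injury on 10 November 2001; the 18 January 1999 act date does not start the clock under the stated rule.
Adding the 4 years base period to 10 November 2001 gives a deadline of 10 November 2005, before any tolling.
The period was tolled for 275 days by the pending criminal prosecution (22 April 2004 to 22 January 2005), pushing the deadline to 12 August 2006.
Sandoval filed on 10 November 2006, after the 12 August 2006 deadline, so the action is time-barred.

TIME-BARRED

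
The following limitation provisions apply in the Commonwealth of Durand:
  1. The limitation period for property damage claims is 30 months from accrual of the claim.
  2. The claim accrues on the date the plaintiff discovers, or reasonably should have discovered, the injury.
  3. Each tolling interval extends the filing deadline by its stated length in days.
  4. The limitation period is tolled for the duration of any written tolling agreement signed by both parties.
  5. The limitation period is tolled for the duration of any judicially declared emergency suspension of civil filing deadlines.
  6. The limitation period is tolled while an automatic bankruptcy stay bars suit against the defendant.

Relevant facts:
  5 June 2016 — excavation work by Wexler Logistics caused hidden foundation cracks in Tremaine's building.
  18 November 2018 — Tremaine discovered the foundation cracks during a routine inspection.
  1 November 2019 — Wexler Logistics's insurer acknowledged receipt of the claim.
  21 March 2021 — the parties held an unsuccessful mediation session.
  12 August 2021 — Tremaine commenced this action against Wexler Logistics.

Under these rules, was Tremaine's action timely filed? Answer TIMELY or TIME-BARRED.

TIME-BARRED

Accrual is tied to discovery, so the period began on 18 November 2018 rather than on 5 June 2016 when the act occurred.
Adding the 30 months base period to 18 November 2018 gives a deadline of 18 May 2021, before any tolling.
Nothing else in the chronology tolls or restarts the period.
The 12 August 2021 filing falls after the 18 May 2021 deadline; the claim is time-barred.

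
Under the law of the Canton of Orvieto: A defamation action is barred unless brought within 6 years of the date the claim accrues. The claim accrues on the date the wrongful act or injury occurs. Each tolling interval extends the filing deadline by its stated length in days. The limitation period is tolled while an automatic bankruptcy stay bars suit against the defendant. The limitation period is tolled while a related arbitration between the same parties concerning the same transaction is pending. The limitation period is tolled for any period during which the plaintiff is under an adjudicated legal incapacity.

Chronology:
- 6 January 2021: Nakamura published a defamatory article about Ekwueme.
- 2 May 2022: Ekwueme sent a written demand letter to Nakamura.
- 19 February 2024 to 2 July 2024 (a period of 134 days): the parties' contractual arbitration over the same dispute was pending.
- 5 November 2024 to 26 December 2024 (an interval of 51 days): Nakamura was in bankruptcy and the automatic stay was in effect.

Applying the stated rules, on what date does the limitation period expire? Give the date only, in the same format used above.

10 July 2027

The limitation period began to run on 6 January 2021.
6 years from 6 January 2021 is 6 January 2027.
The pending related arbitration from 19 February 2024 to 2 July 2024 tolled the period for 134 days, extending the deadline to 20 May 2027.
The automatic bankruptcy stay from 5 November 2024 to 26 December 2024 tolled the period for 51 days, extending the deadline to 10 July 2027.
None of the other events listed affects the running of the period under the stated rules.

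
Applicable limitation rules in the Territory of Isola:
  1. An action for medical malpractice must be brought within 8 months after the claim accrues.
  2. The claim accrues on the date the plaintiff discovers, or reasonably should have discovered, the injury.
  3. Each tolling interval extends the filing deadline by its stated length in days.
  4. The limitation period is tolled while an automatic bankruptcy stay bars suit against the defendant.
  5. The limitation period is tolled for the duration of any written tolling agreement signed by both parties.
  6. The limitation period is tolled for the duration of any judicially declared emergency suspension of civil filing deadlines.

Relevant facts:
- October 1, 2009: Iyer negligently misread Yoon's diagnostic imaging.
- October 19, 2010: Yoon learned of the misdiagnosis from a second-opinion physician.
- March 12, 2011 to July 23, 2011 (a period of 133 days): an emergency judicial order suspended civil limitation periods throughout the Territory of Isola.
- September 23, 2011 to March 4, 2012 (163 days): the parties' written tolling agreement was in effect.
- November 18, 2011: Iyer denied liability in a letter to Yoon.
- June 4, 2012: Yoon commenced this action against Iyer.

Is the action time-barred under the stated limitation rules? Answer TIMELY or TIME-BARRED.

Under the discovery rule, the claim accrued on October 19, 2010, when Yoon discovered the injury — not on the October 1, 2009 date of the underlying act.
8 months from October 19, 2010 is June 19, 2011.
Because the emergency suspension of filing deadlines ran from March 12, 2011 to July 23, 2011, the deadline is extended by 133 days to October 30, 2011.
The written tolling agreement from September 23, 2011 to March 4, 2012 tolled the period for 163 days, extending the deadline to April 10, 2012.
None of the other events listed affects the running of the period under the stated rules.
Yoon filed on June 4, 2012, after the April 10, 2012 deadline, so the action is time-barred.

TIME-BARRED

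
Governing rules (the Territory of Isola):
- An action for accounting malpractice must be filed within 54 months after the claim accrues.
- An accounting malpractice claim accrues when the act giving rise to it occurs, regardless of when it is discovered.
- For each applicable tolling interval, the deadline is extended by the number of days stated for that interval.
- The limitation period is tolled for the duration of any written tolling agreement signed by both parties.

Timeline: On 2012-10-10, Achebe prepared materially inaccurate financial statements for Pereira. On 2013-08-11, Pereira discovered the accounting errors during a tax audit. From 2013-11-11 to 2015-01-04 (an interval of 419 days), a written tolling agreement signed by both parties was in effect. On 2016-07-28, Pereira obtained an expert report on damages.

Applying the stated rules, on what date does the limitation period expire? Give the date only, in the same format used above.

Accrual is governed by the date of the act, so the period began to run on 2012-10-10; the later discovery on 2013-08-11 is irrelevant under the stated rule.
54 months from 2012-10-10 is 2017-04-10.
The period was tolled for 419 days by the written tolling agreement (2013-11-11 to 2015-01-04), pushing the deadline to 2018-06-03.
The other events in the timeline have no effect on the limitation period under the stated rules.

2018-06-03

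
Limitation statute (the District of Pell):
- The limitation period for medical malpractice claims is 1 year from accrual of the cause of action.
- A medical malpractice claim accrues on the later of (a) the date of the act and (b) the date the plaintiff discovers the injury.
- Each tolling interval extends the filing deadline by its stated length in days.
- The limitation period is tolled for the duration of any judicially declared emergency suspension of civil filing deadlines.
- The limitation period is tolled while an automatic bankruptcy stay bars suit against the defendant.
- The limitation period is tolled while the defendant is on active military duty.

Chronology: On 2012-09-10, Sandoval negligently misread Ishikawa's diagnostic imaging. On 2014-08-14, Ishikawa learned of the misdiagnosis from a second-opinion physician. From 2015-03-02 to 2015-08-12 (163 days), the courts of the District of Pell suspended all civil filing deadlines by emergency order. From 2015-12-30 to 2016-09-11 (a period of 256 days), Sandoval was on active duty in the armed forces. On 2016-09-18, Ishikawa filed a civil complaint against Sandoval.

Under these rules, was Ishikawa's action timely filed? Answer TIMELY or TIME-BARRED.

The claim accrued on 2014-08-14 — the later of the 2012-09-10 act and the 2014-08-14 discovery.
The untolled deadline — 1 year after 2014-08-14 — is 2015-08-14.
Because the emergency suspension of filing deadlines ran from 2015-03-02 to 2015-08-12, the deadline is extended by 163 days to 2016-01-24.
Because the defendant's active military service ran from 2015-12-30 to 2016-09-11, the deadline is extended by 256 days to 2016-10-06.
Filing on 2016-09-18 beat the 2016-10-06 deadline — the action is timely.

TIMELY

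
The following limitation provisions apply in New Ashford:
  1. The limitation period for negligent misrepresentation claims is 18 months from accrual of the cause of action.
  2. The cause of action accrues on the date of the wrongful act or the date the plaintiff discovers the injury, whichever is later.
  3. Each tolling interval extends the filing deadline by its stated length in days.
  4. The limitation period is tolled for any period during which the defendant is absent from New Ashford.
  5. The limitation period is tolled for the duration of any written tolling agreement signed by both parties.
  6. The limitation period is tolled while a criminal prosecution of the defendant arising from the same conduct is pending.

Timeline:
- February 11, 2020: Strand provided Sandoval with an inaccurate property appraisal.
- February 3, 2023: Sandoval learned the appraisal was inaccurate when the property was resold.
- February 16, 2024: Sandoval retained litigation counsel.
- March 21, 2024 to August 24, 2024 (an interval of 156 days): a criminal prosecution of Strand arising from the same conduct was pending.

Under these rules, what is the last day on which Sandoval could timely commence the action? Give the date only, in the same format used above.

January 6, 2025

The claim accrued on February 3, 2023 — the later of the February 11, 2020 act and the February 3, 2023 discovery.
18 months from February 3, 2023 is August 3, 2024.
The period was tolled for 156 days by the pending criminal prosecution (March 21, 2024 to August 24, 2024), pushing the deadline to January 6, 2025.
None of the other events listed affects the running of the period under the stated rules.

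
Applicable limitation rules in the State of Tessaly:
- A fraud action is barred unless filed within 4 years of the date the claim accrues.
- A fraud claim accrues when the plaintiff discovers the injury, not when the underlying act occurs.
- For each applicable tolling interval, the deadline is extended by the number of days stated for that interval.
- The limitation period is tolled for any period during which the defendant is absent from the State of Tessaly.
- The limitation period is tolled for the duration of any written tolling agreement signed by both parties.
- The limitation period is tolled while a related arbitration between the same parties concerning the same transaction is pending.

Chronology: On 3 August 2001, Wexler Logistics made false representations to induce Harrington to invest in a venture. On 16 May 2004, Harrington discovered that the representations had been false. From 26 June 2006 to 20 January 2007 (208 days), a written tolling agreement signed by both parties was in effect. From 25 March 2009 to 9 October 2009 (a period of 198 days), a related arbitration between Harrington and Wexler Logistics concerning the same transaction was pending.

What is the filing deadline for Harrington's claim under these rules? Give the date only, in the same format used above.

10 December 2008

Under the discovery rule, the claim accrued on 16 May 2004, when Harrington discovered the injury — not on the 3 August 2001 date of the underlying act.
4 years from 16 May 2004 is 16 May 2008.
The written tolling agreement from 26 June 2006 to 20 January 2007 tolled the period for 208 days, extending the deadline to 10 December 2008.
The pending related arbitration from 25 March 2009 to 9 October 2009 began after the period had already run on 10 December 2008, so it has no tolling effect.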